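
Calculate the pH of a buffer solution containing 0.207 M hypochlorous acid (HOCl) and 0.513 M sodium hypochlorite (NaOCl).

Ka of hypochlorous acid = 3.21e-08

pKa = -log(3.21e-08) = 7.49. pH = pKa + log([A⁻]/[HA]) = 7.49 + log(0.513/0.207)

pH = 7.89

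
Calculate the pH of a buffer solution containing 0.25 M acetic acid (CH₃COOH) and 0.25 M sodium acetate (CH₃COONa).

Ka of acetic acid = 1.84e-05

pKa = -log(1.84e-05) = 4.74. pH = pKa + log([A⁻]/[HA]) = 4.74 + log(0.25/0.25)

pH = 4.74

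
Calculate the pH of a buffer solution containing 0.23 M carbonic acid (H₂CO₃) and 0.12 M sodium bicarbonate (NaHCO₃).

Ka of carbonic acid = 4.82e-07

pKa = -log(4.82e-07) = 6.32. pH = pKa + log([A⁻]/[HA]) = 6.32 + log(0.12/0.23)

pH = 6.03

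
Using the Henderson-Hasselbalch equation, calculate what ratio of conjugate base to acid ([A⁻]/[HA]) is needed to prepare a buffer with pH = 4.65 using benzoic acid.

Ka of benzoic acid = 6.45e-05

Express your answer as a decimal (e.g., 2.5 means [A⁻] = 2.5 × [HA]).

pKa = -log(6.45e-05) = 4.1904. pH = pKa + log([A⁻]/[HA]), so log([A⁻]/[HA]) = pH − pKa = 4.65 − 4.1904 = 0.4596. [A⁻]/[HA] = 10^(0.4596) = 2.88

[A⁻]/[HA] = 2.88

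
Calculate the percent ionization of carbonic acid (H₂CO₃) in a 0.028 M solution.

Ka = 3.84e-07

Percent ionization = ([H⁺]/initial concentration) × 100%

Using Ka equilibrium: x² + Ka×x - Ka×C = 0. Solving: [H⁺] = 1.0350e-04. Percent = (1.0350e-04/0.028) × 100

Percent ionization = 0.37%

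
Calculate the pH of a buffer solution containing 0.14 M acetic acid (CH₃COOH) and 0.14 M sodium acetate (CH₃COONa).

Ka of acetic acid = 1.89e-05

pKa = -log(1.89e-05) = 4.72. pH = pKa + log([A⁻]/[HA]) = 4.72 + log(0.14/0.14)

pH = 4.72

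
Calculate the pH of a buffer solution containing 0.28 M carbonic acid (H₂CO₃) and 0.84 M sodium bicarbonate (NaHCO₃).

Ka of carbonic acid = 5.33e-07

pKa = -log(5.33e-07) = 6.27. pH = pKa + log([A⁻]/[HA]) = 6.27 + log(0.84/0.28)

pH = 6.75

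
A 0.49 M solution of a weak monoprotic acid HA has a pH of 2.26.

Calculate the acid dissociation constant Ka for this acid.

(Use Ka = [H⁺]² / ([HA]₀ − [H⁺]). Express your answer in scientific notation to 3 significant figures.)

[H⁺] = 10^(−pH) = 10^(−2.26) = 5.495e-03 M. For HA ⇌ H⁺ + A⁻, Ka = [H⁺][A⁻]/[HA] = [H⁺]² / ([HA]₀ − [H⁺]) = (5.495e-03)² / (0.49 − 5.495e-03) = 6.23e-05.

K_a = 6.23e-05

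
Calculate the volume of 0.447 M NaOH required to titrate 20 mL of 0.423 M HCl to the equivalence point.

At equivalence: moles acid = moles base. moles HCl = 0.423 × 20/1000 = 0.00846 mol. V_base = moles / 0.447 × 1000 = 18.9 mL.

V_{base} = 18.9 mL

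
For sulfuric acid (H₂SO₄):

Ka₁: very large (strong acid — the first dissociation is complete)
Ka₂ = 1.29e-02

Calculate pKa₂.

pKa₂ = -log(Ka₂) = -log(1.29e-02) = 1.89.

pK_{a2} = 1.89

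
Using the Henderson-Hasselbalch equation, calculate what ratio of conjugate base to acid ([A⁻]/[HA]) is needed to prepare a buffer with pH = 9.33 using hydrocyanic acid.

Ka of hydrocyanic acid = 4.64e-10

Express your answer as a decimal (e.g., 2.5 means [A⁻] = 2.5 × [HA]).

pKa = -log(4.64e-10) = 9.3335. pH = pKa + log([A⁻]/[HA]), so log([A⁻]/[HA]) = pH − pKa = 9.33 − 9.3335 = -0.0035. [A⁻]/[HA] = 10^(-0.0035) = 0.992

[A⁻]/[HA] = 0.992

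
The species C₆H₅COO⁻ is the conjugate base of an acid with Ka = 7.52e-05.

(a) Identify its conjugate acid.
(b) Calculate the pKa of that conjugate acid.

(a) The conjugate acid is formed by adding one H⁺ to C₆H₅COO⁻, giving C₆H₅COOH. (b) pKa = -log(Ka) = -log(7.52e-05) = 4.12.

Conjugate acid: C₆H₅COOH; pK_a = 4.12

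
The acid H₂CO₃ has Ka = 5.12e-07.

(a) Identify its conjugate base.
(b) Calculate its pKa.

(a) The conjugate base is formed by removing one H⁺ from H₂CO₃, giving HCO₃⁻. (b) pKa = -log(Ka) = -log(5.12e-07) = 6.29.

Conjugate base: HCO₃⁻; pK_a = 6.29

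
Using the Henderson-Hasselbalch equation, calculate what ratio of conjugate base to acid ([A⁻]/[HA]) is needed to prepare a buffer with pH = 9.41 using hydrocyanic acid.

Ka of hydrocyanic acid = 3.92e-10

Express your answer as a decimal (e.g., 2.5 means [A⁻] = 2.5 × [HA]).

pKa = -log(3.92e-10) = 9.4067. pH = pKa + log([A⁻]/[HA]), so log([A⁻]/[HA]) = pH − pKa = 9.41 − 9.4067 = 0.0033. [A⁻]/[HA] = 10^(0.0033) = 1.01

[A⁻]/[HA] = 1.01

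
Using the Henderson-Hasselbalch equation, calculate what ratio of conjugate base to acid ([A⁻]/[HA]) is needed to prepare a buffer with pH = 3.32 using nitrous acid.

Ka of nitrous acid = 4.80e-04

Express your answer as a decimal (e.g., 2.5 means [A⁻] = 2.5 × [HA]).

pKa = -log(4.80e-04) = 3.3188. pH = pKa + log([A⁻]/[HA]), so log([A⁻]/[HA]) = pH − pKa = 3.32 − 3.3188 = 0.0012. [A⁻]/[HA] = 10^(0.0012) = 1.00

[A⁻]/[HA] = 1.00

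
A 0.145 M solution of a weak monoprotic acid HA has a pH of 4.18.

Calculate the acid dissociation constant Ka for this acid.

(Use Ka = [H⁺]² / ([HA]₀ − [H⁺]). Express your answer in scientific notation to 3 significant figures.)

[H⁺] = 10^(−pH) = 10^(−4.18) = 6.607e-05 M. For HA ⇌ H⁺ + A⁻, Ka = [H⁺][A⁻]/[HA] = [H⁺]² / ([HA]₀ − [H⁺]) = (6.607e-05)² / (0.145 − 6.607e-05) = 3.01e-08.

K_a = 3.01e-08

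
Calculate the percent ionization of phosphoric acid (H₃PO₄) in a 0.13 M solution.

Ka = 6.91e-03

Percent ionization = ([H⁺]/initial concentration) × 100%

Using Ka equilibrium: x² + Ka×x - Ka×C = 0. Solving: [H⁺] = 2.6715e-02. Percent = (2.6715e-02/0.13) × 100

Percent ionization = 20.6%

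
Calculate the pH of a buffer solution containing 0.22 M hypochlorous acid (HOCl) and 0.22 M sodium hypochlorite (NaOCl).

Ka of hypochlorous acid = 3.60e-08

pKa = -log(3.60e-08) = 7.44. pH = pKa + log([A⁻]/[HA]) = 7.44 + log(0.22/0.22)

pH = 7.44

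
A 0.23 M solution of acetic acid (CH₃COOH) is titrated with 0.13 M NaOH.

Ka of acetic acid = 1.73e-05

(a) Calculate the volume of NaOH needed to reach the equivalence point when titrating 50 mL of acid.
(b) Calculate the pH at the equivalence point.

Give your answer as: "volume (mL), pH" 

moles acid = 0.23 × 50/1000 = 0.0115 mol; V_base = moles/0.13 × 1000 = 88.5 mL. At equivalence only the conjugate base is present: [A⁻] = 0.0115/0.138 = 8.3056e-02 M. Kb = Kw/Ka = 5.78e-10; [OH⁻] = √(Kb × [A⁻]) = 6.9289e-06; pOH = 5.16; pH = 14 - pOH = 8.84.

V = 88.5 mL, pH = 8.84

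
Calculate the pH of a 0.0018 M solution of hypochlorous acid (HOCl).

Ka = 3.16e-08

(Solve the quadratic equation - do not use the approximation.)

x² + Ka×x - Ka×C = 0. Using quadratic formula: [H⁺] = 7.5261e-06

pH = 5.12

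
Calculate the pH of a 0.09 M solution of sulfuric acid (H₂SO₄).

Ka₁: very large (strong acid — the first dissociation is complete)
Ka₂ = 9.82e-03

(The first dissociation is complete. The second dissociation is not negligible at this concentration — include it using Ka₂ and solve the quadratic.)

First dissociation is complete: [H⁺]₀ = [HSO₄⁻]₀ = C = 0.09 M. Second dissociation HSO₄⁻ ⇌ H⁺ + SO₄²⁻: let x = [SO₄²⁻]. Ka₂ = (C + x)·x / (C − x) = 9.82e-03 → x² + (C + Ka₂)·x − Ka₂·C = 0 → x² + 0.09982·x − 8.838e-04 = 0. x = (−0.09982 + √(0.09982² + 4 × 8.838e-04)) / 2 = 8.1831e-03 M. [H⁺] = C + x = 0.09 + 8.1831e-03 = 9.8183e-02 M. pH = -log(9.8183e-02) = 1.01.

pH = 1.01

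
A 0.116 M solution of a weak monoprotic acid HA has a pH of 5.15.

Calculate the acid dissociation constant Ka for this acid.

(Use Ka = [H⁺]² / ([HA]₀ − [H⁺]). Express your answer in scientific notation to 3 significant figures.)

[H⁺] = 10^(−pH) = 10^(−5.15) = 7.079e-06 M. For HA ⇌ H⁺ + A⁻, Ka = [H⁺][A⁻]/[HA] = [H⁺]² / ([HA]₀ − [H⁺]) = (7.079e-06)² / (0.116 − 7.079e-06) = 4.32e-10.

K_a = 4.32e-10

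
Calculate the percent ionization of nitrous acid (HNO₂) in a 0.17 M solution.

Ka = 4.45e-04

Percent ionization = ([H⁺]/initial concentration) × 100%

Using Ka equilibrium: x² + Ka×x - Ka×C = 0. Solving: [H⁺] = 8.4780e-03. Percent = (8.4780e-03/0.17) × 100

Percent ionization = 4.99%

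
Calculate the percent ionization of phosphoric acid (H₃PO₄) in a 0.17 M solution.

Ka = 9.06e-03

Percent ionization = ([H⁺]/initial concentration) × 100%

Using Ka equilibrium: x² + Ka×x - Ka×C = 0. Solving: [H⁺] = 3.4976e-02. Percent = (3.4976e-02/0.17) × 100

Percent ionization = 20.6%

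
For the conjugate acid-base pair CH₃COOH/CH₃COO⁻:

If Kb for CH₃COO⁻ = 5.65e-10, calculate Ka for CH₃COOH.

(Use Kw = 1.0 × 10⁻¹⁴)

For a conjugate pair Ka × Kb = Kw, so Ka = Kw/Kb = 1.0 × 10⁻¹⁴ / 5.65e-10 = 1.77e-05.

K_a = 1.77e-05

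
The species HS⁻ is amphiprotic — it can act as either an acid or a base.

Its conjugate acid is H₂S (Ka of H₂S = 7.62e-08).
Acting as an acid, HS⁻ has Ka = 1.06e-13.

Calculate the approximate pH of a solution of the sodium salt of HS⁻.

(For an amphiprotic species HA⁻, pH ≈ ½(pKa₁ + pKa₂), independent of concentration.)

pKa₁ = -log(7.62e-08) = 7.12; pKa₂ = -log(1.06e-13) = 12.97. For an amphiprotic species, pH ≈ ½(pKa₁ + pKa₂) = ½(7.12 + 12.97) = 10.05.

pH = 10.05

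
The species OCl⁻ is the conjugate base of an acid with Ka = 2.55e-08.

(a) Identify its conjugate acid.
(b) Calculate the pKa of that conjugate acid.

(a) The conjugate acid is formed by adding one H⁺ to OCl⁻, giving HOCl. (b) pKa = -log(Ka) = -log(2.55e-08) = 7.59.

Conjugate acid: HOCl; pK_a = 7.59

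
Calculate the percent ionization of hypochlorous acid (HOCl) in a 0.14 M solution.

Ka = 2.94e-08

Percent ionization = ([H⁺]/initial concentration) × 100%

Using Ka equilibrium: x² + Ka×x - Ka×C = 0. Solving: [H⁺] = 6.4141e-05. Percent = (6.4141e-05/0.14) × 100

Percent ionization = 0.0458%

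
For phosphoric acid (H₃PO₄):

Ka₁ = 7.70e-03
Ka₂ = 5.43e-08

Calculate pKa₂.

pKa₂ = -log(Ka₂) = -log(5.43e-08) = 7.27.

pK_{a2} = 7.27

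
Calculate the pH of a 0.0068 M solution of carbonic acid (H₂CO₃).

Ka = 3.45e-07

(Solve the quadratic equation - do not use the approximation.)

x² + Ka×x - Ka×C = 0. Using quadratic formula: [H⁺] = 4.8263e-05

pH = 4.32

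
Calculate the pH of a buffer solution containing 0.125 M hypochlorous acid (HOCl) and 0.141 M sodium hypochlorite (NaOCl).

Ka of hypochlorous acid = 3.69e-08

pKa = -log(3.69e-08) = 7.43. pH = pKa + log([A⁻]/[HA]) = 7.43 + log(0.141/0.125)

pH = 7.49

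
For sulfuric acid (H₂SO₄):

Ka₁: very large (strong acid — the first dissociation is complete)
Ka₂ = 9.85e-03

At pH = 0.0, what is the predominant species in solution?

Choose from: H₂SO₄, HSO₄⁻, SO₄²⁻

The first dissociation is complete, so H₂SO₄ itself is never the predominant species in water; pKa₂ = -log(9.85e-03) = 2.01. For a polyprotic acid the predominant species crosses at each pKa: below pKa_n the protonated form dominates, above it the deprotonated form does. At pH = 0.0, the predominant species is HSO₄⁻.

HSO₄⁻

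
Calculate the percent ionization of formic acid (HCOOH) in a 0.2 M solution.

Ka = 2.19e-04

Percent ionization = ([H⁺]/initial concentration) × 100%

Using Ka equilibrium: x² + Ka×x - Ka×C = 0. Solving: [H⁺] = 6.5096e-03. Percent = (6.5096e-03/0.2) × 100

Percent ionization = 3.25%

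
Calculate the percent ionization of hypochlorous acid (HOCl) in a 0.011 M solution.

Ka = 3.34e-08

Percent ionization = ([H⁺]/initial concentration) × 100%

Using Ka equilibrium: x² + Ka×x - Ka×C = 0. Solving: [H⁺] = 1.9151e-05. Percent = (1.9151e-05/0.011) × 100

Percent ionization = 0.174%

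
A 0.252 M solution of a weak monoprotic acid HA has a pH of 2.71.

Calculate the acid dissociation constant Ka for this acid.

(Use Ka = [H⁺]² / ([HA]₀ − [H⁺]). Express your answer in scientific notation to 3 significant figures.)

[H⁺] = 10^(−pH) = 10^(−2.71) = 1.950e-03 M. For HA ⇌ H⁺ + A⁻, Ka = [H⁺][A⁻]/[HA] = [H⁺]² / ([HA]₀ − [H⁺]) = (1.950e-03)² / (0.252 − 1.950e-03) = 1.52e-05.

K_a = 1.52e-05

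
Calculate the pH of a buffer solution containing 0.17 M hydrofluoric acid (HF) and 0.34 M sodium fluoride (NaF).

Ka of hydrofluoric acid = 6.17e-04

pKa = -log(6.17e-04) = 3.21. pH = pKa + log([A⁻]/[HA]) = 3.21 + log(0.34/0.17)

pH = 3.51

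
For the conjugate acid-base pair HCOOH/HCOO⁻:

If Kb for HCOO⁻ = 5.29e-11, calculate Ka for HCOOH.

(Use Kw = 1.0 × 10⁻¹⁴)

For a conjugate pair Ka × Kb = Kw, so Ka = Kw/Kb = 1.0 × 10⁻¹⁴ / 5.29e-11 = 1.89e-04.

K_a = 1.89e-04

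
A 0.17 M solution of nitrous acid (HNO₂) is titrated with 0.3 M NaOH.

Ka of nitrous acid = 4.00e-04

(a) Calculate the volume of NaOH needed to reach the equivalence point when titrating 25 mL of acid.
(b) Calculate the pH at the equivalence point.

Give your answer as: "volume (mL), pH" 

moles acid = 0.17 × 25/1000 = 0.00425 mol; V_base = moles/0.3 × 1000 = 14.2 mL. At equivalence only the conjugate base is present: [A⁻] = 0.00425/0.039 = 1.0851e-01 M. Kb = Kw/Ka = 2.50e-11; [OH⁻] = √(Kb × [A⁻]) = 1.6470e-06; pOH = 5.78; pH = 14 - pOH = 8.22.

V = 14.2 mL, pH = 8.22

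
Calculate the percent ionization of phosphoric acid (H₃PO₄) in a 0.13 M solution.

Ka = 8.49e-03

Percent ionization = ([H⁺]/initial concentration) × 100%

Using Ka equilibrium: x² + Ka×x - Ka×C = 0. Solving: [H⁺] = 2.9247e-02. Percent = (2.9247e-02/0.13) × 100

Percent ionization = 22.5%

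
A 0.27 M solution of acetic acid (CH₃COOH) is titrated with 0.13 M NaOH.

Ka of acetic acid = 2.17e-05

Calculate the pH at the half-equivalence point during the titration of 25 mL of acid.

At half-equivalence [HA] = [A⁻], so Henderson-Hasselbalch gives pH = pKa = -log(2.17e-05) = 4.66.

pH = pKa = 4.66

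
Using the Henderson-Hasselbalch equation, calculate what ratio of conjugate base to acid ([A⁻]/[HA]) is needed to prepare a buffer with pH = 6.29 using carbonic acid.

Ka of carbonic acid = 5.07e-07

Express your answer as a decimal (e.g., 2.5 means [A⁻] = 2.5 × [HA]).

pKa = -log(5.07e-07) = 6.2950. pH = pKa + log([A⁻]/[HA]), so log([A⁻]/[HA]) = pH − pKa = 6.29 − 6.2950 = -0.0050. [A⁻]/[HA] = 10^(-0.0050) = 0.989

[A⁻]/[HA] = 0.989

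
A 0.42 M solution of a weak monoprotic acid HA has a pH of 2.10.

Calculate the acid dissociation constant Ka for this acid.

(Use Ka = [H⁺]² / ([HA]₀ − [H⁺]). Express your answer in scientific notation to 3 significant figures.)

[H⁺] = 10^(−pH) = 10^(−2.10) = 7.943e-03 M. For HA ⇌ H⁺ + A⁻, Ka = [H⁺][A⁻]/[HA] = [H⁺]² / ([HA]₀ − [H⁺]) = (7.943e-03)² / (0.42 − 7.943e-03) = 1.53e-04.

K_a = 1.53e-04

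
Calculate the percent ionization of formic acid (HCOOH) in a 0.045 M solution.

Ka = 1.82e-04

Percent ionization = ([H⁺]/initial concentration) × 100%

Using Ka equilibrium: x² + Ka×x - Ka×C = 0. Solving: [H⁺] = 2.7723e-03. Percent = (2.7723e-03/0.045) × 100

Percent ionization = 6.16%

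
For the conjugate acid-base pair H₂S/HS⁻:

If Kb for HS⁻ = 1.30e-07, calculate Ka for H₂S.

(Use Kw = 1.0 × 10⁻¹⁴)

For a conjugate pair Ka × Kb = Kw, so Ka = Kw/Kb = 1.0 × 10⁻¹⁴ / 1.30e-07 = 7.69e-08.

K_a = 7.69e-08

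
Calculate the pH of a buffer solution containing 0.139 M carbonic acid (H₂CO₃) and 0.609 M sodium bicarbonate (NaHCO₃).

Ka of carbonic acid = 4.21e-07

pKa = -log(4.21e-07) = 6.38. pH = pKa + log([A⁻]/[HA]) = 6.38 + log(0.609/0.139)

pH = 7.02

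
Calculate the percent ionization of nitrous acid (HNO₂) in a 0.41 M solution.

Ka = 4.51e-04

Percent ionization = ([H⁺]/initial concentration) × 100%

Using Ka equilibrium: x² + Ka×x - Ka×C = 0. Solving: [H⁺] = 1.3375e-02. Percent = (1.3375e-02/0.41) × 100

Percent ionization = 3.26%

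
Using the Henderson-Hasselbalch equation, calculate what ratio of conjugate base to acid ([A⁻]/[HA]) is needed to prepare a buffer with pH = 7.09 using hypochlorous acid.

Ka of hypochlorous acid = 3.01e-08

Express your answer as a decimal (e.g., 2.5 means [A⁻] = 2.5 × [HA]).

pKa = -log(3.01e-08) = 7.5214. pH = pKa + log([A⁻]/[HA]), so log([A⁻]/[HA]) = pH − pKa = 7.09 − 7.5214 = -0.4314. [A⁻]/[HA] = 10^(-0.4314) = 0.370

[A⁻]/[HA] = 0.370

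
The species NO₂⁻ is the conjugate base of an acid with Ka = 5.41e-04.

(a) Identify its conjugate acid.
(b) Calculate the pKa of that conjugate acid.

(a) The conjugate acid is formed by adding one H⁺ to NO₂⁻, giving HNO₂. (b) pKa = -log(Ka) = -log(5.41e-04) = 3.27.

Conjugate acid: HNO₂; pK_a = 3.27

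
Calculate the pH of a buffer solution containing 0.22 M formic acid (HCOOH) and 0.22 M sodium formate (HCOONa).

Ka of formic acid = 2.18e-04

pKa = -log(2.18e-04) = 3.66. pH = pKa + log([A⁻]/[HA]) = 3.66 + log(0.22/0.22)

pH = 3.66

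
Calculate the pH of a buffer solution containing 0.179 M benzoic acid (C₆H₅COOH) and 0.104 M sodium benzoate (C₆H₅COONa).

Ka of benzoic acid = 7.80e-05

pKa = -log(7.80e-05) = 4.11. pH = pKa + log([A⁻]/[HA]) = 4.11 + log(0.104/0.179)

pH = 3.87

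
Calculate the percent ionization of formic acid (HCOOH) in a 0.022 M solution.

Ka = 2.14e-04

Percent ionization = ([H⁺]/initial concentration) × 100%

Using Ka equilibrium: x² + Ka×x - Ka×C = 0. Solving: [H⁺] = 2.0654e-03. Percent = (2.0654e-03/0.022) × 100

Percent ionization = 9.39%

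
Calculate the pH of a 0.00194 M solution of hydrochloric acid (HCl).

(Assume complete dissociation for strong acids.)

[H⁺] = 0.00194 M for strong acid. pH = -log[H⁺] = -log(0.00194)

pH = 2.71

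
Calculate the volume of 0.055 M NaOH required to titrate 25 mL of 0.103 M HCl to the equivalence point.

At equivalence: moles acid = moles base. moles HCl = 0.103 × 25/1000 = 0.002575 mol. V_base = moles / 0.055 × 1000 = 46.8 mL.

V_{base} = 46.8 mL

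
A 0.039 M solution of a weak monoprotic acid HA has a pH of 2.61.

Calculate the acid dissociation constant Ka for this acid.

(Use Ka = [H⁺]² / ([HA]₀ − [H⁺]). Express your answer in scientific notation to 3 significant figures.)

[H⁺] = 10^(−pH) = 10^(−2.61) = 2.455e-03 M. For HA ⇌ H⁺ + A⁻, Ka = [H⁺][A⁻]/[HA] = [H⁺]² / ([HA]₀ − [H⁺]) = (2.455e-03)² / (0.039 − 2.455e-03) = 1.65e-04.

K_a = 1.65e-04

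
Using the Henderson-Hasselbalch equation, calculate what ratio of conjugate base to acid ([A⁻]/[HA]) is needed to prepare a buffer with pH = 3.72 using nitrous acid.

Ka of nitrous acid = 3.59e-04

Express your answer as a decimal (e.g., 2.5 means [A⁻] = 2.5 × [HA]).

pKa = -log(3.59e-04) = 3.4449. pH = pKa + log([A⁻]/[HA]), so log([A⁻]/[HA]) = pH − pKa = 3.72 − 3.4449 = 0.2751. [A⁻]/[HA] = 10^(0.2751) = 1.88

[A⁻]/[HA] = 1.88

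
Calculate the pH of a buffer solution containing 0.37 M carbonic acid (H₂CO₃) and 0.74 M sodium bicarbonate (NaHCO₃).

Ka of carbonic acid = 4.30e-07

pKa = -log(4.30e-07) = 6.37. pH = pKa + log([A⁻]/[HA]) = 6.37 + log(0.74/0.37)

pH = 6.67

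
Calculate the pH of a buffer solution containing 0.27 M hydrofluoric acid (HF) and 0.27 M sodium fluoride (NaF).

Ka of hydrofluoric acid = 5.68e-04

pKa = -log(5.68e-04) = 3.25. pH = pKa + log([A⁻]/[HA]) = 3.25 + log(0.27/0.27)

pH = 3.25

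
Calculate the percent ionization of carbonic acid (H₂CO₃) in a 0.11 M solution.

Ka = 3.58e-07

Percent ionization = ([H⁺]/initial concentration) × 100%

Using Ka equilibrium: x² + Ka×x - Ka×C = 0. Solving: [H⁺] = 1.9827e-04. Percent = (1.9827e-04/0.11) × 100

Percent ionization = 0.18%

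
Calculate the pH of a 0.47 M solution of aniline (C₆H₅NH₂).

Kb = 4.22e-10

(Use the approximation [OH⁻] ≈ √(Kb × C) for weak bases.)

[OH⁻] = √(Kb × C) = √(4.22e-10 × 0.47) = 1.4083e-05. pOH = 4.85, pH = 14 - pOH

pH = 9.15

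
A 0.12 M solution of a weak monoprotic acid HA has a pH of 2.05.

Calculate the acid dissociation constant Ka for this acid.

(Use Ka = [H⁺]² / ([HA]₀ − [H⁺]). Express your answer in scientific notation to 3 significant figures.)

[H⁺] = 10^(−pH) = 10^(−2.05) = 8.913e-03 M. For HA ⇌ H⁺ + A⁻, Ka = [H⁺][A⁻]/[HA] = [H⁺]² / ([HA]₀ − [H⁺]) = (8.913e-03)² / (0.12 − 8.913e-03) = 7.15e-04.

K_a = 7.15e-04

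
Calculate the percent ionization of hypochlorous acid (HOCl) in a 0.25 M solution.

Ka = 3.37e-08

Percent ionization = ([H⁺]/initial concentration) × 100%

Using Ka equilibrium: x² + Ka×x - Ka×C = 0. Solving: [H⁺] = 9.1771e-05. Percent = (9.1771e-05/0.25) × 100

Percent ionization = 0.0367%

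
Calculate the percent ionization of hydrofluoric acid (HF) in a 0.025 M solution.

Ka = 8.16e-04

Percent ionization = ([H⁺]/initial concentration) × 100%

Using Ka equilibrium: x² + Ka×x - Ka×C = 0. Solving: [H⁺] = 4.1270e-03. Percent = (4.1270e-03/0.025) × 100

Percent ionization = 16.5%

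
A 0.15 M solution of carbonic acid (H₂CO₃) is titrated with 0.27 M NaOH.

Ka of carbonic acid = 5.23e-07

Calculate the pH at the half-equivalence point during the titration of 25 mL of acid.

At half-equivalence [HA] = [A⁻], so Henderson-Hasselbalch gives pH = pKa = -log(5.23e-07) = 6.28.

pH = pKa = 6.28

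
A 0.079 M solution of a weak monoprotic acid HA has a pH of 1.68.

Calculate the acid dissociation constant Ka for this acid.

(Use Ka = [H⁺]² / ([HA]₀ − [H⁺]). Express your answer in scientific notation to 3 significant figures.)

[H⁺] = 10^(−pH) = 10^(−1.68) = 2.089e-02 M. For HA ⇌ H⁺ + A⁻, Ka = [H⁺][A⁻]/[HA] = [H⁺]² / ([HA]₀ − [H⁺]) = (2.089e-02)² / (0.079 − 2.089e-02) = 7.51e-03.

K_a = 7.51e-03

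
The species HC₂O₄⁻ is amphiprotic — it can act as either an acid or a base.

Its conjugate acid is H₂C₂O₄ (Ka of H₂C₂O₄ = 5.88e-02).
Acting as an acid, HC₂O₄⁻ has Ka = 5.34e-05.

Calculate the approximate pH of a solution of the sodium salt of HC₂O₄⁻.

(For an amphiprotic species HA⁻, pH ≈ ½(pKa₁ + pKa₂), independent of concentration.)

pKa₁ = -log(5.88e-02) = 1.23; pKa₂ = -log(5.34e-05) = 4.27. For an amphiprotic species, pH ≈ ½(pKa₁ + pKa₂) = ½(1.23 + 4.27) = 2.75.

pH = 2.75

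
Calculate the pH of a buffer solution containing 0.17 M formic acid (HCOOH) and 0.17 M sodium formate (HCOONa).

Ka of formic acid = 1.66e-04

pKa = -log(1.66e-04) = 3.78. pH = pKa + log([A⁻]/[HA]) = 3.78 + log(0.17/0.17)

pH = 3.78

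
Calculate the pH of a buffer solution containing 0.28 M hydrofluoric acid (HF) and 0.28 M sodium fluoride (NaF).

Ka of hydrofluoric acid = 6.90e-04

pKa = -log(6.90e-04) = 3.16. pH = pKa + log([A⁻]/[HA]) = 3.16 + log(0.28/0.28)

pH = 3.16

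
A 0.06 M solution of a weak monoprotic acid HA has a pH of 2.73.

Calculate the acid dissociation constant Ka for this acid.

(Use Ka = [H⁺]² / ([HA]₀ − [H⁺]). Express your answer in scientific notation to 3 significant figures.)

[H⁺] = 10^(−pH) = 10^(−2.73) = 1.862e-03 M. For HA ⇌ H⁺ + A⁻, Ka = [H⁺][A⁻]/[HA] = [H⁺]² / ([HA]₀ − [H⁺]) = (1.862e-03)² / (0.06 − 1.862e-03) = 5.96e-05.

K_a = 5.96e-05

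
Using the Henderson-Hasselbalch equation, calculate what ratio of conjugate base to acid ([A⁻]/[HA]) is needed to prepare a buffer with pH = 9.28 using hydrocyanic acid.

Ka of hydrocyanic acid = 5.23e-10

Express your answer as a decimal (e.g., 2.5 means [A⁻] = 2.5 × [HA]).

pKa = -log(5.23e-10) = 9.2815. pH = pKa + log([A⁻]/[HA]), so log([A⁻]/[HA]) = pH − pKa = 9.28 − 9.2815 = -0.0015. [A⁻]/[HA] = 10^(-0.0015) = 0.997

[A⁻]/[HA] = 0.997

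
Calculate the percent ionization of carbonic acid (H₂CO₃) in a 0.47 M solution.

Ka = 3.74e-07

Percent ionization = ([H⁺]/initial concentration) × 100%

Using Ka equilibrium: x² + Ka×x - Ka×C = 0. Solving: [H⁺] = 4.1907e-04. Percent = (4.1907e-04/0.47) × 100

Percent ionization = 0.0892%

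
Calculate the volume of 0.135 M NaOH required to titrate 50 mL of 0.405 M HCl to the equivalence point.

At equivalence: moles acid = moles base. moles HCl = 0.405 × 50/1000 = 0.02025 mol. V_base = moles / 0.135 × 1000 = 150.0 mL.

V_{base} = 150.0 mL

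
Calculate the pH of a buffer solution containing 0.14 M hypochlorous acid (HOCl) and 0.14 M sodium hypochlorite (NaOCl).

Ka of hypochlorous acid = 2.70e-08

pKa = -log(2.70e-08) = 7.57. pH = pKa + log([A⁻]/[HA]) = 7.57 + log(0.14/0.14)

pH = 7.57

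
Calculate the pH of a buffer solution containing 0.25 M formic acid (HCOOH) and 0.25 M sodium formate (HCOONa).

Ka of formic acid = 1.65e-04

pKa = -log(1.65e-04) = 3.78. pH = pKa + log([A⁻]/[HA]) = 3.78 + log(0.25/0.25)

pH = 3.78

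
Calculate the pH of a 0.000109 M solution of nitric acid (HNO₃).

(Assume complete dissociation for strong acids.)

[H⁺] = 0.000109 M for strong acid. pH = -log[H⁺] = -log(0.000109)

pH = 3.96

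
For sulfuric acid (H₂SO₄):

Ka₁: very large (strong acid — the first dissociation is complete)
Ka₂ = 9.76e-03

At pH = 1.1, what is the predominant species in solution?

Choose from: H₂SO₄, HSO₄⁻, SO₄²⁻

The first dissociation is complete, so H₂SO₄ itself is never the predominant species in water; pKa₂ = -log(9.76e-03) = 2.01. For a polyprotic acid the predominant species crosses at each pKa: below pKa_n the protonated form dominates, above it the deprotonated form does. At pH = 1.1, the predominant species is HSO₄⁻.

HSO₄⁻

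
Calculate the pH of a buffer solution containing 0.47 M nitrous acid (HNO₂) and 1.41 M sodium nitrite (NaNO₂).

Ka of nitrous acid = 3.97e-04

pKa = -log(3.97e-04) = 3.40. pH = pKa + log([A⁻]/[HA]) = 3.40 + log(1.41/0.47)

pH = 3.88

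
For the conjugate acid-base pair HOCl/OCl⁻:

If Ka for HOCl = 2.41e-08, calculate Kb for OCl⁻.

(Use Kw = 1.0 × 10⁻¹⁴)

For a conjugate pair Ka × Kb = Kw, so Kb = Kw/Ka = 1.0 × 10⁻¹⁴ / 2.41e-08 = 4.15e-07.

K_b = 4.15e-07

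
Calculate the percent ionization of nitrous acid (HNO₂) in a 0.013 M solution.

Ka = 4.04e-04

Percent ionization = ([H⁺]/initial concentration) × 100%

Using Ka equilibrium: x² + Ka×x - Ka×C = 0. Solving: [H⁺] = 2.0986e-03. Percent = (2.0986e-03/0.013) × 100

Percent ionization = 16.1%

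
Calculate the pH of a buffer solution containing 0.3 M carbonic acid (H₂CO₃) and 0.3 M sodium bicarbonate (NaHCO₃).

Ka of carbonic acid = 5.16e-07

pKa = -log(5.16e-07) = 6.29. pH = pKa + log([A⁻]/[HA]) = 6.29 + log(0.3/0.3)

pH = 6.29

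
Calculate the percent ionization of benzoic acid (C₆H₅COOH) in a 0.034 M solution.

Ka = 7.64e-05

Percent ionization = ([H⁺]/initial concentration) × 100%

Using Ka equilibrium: x² + Ka×x - Ka×C = 0. Solving: [H⁺] = 1.5740e-03. Percent = (1.5740e-03/0.034) × 100

Percent ionization = 4.63%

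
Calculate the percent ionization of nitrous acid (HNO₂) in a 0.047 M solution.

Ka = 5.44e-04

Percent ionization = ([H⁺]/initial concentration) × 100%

Using Ka equilibrium: x² + Ka×x - Ka×C = 0. Solving: [H⁺] = 4.7918e-03. Percent = (4.7918e-03/0.047) × 100

Percent ionization = 10.2%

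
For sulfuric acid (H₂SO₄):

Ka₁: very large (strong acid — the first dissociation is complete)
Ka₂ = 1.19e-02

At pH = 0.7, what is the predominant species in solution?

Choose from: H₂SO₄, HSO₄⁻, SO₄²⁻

The first dissociation is complete, so H₂SO₄ itself is never the predominant species in water; pKa₂ = -log(1.19e-02) = 1.92. For a polyprotic acid the predominant species crosses at each pKa: below pKa_n the protonated form dominates, above it the deprotonated form does. At pH = 0.7, the predominant species is HSO₄⁻.

HSO₄⁻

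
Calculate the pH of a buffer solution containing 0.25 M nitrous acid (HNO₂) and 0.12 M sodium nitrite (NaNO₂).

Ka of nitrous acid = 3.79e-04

pKa = -log(3.79e-04) = 3.42. pH = pKa + log([A⁻]/[HA]) = 3.42 + log(0.12/0.25)

pH = 3.10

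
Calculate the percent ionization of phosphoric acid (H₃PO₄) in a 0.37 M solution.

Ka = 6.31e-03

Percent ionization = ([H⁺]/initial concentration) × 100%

Using Ka equilibrium: x² + Ka×x - Ka×C = 0. Solving: [H⁺] = 4.5267e-02. Percent = (4.5267e-02/0.37) × 100

Percent ionization = 12.2%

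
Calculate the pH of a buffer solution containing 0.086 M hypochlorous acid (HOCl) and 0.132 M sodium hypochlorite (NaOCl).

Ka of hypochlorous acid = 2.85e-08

pKa = -log(2.85e-08) = 7.55. pH = pKa + log([A⁻]/[HA]) = 7.55 + log(0.132/0.086)

pH = 7.73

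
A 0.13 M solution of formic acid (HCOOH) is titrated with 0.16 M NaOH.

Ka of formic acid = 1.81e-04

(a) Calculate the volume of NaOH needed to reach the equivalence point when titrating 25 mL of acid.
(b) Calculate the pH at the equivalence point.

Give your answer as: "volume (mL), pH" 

moles acid = 0.13 × 25/1000 = 0.00325 mol; V_base = moles/0.16 × 1000 = 20.3 mL. At equivalence only the conjugate base is present: [A⁻] = 0.00325/0.045 = 7.1724e-02 M. Kb = Kw/Ka = 5.52e-11; [OH⁻] = √(Kb × [A⁻]) = 1.9906e-06; pOH = 5.70; pH = 14 - pOH = 8.30.

V = 20.3 mL, pH = 8.30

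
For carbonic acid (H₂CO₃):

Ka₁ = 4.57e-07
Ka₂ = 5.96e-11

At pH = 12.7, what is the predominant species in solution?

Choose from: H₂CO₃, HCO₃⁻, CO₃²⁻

pKa₁ = 6.34, pKa₂ = 10.22. For a polyprotic acid the predominant species crosses at each pKa: below pKa_n the protonated form dominates, above it the deprotonated form does. At pH = 12.7, the predominant species is CO₃²⁻.

CO₃²⁻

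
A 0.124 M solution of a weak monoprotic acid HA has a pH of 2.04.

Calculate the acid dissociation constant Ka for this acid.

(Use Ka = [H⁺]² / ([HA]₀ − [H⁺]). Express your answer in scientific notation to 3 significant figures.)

[H⁺] = 10^(−pH) = 10^(−2.04) = 9.120e-03 M. For HA ⇌ H⁺ + A⁻, Ka = [H⁺][A⁻]/[HA] = [H⁺]² / ([HA]₀ − [H⁺]) = (9.120e-03)² / (0.124 − 9.120e-03) = 7.24e-04.

K_a = 7.24e-04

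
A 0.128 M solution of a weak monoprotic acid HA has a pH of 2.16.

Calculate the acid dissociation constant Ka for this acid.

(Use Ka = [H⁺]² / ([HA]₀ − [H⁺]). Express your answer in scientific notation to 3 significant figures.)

[H⁺] = 10^(−pH) = 10^(−2.16) = 6.918e-03 M. For HA ⇌ H⁺ + A⁻, Ka = [H⁺][A⁻]/[HA] = [H⁺]² / ([HA]₀ − [H⁺]) = (6.918e-03)² / (0.128 − 6.918e-03) = 3.95e-04.

K_a = 3.95e-04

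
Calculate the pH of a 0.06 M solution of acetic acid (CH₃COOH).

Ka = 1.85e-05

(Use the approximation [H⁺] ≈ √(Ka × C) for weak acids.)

[H⁺] = √(Ka × C) = √(1.85e-05 × 0.06) = 1.0536e-03. pH = -log(1.0536e-03)

pH = 2.98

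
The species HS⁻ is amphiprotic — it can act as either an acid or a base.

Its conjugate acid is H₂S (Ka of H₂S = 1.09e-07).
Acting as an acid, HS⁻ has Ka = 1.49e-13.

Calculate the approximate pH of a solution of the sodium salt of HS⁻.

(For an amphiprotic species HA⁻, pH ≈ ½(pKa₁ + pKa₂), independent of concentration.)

pKa₁ = -log(1.09e-07) = 6.96; pKa₂ = -log(1.49e-13) = 12.83. For an amphiprotic species, pH ≈ ½(pKa₁ + pKa₂) = ½(6.96 + 12.83) = 9.89.

pH = 9.89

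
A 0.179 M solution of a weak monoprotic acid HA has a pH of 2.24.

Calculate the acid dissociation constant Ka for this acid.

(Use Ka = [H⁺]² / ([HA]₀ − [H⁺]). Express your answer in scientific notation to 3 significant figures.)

[H⁺] = 10^(−pH) = 10^(−2.24) = 5.754e-03 M. For HA ⇌ H⁺ + A⁻, Ka = [H⁺][A⁻]/[HA] = [H⁺]² / ([HA]₀ − [H⁺]) = (5.754e-03)² / (0.179 − 5.754e-03) = 1.91e-04.

K_a = 1.91e-04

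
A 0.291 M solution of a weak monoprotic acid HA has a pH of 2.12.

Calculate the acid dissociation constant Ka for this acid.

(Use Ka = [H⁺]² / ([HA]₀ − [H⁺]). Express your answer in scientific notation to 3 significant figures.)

[H⁺] = 10^(−pH) = 10^(−2.12) = 7.586e-03 M. For HA ⇌ H⁺ + A⁻, Ka = [H⁺][A⁻]/[HA] = [H⁺]² / ([HA]₀ − [H⁺]) = (7.586e-03)² / (0.291 − 7.586e-03) = 2.03e-04.

K_a = 2.03e-04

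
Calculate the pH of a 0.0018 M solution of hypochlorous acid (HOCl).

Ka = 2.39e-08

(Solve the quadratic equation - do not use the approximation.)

x² + Ka×x - Ka×C = 0. Using quadratic formula: [H⁺] = 6.5470e-06

pH = 5.18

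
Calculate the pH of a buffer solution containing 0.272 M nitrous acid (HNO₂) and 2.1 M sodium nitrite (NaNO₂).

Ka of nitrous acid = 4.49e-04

pKa = -log(4.49e-04) = 3.35. pH = pKa + log([A⁻]/[HA]) = 3.35 + log(2.1/0.272)

pH = 4.24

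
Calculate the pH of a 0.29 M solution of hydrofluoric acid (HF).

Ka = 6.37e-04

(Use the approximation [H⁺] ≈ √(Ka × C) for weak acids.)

[H⁺] = √(Ka × C) = √(6.37e-04 × 0.29) = 1.3592e-02. pH = -log(1.3592e-02)

pH = 1.87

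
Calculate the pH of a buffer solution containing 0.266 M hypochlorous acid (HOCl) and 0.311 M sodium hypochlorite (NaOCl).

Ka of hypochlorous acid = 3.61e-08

pKa = -log(3.61e-08) = 7.44. pH = pKa + log([A⁻]/[HA]) = 7.44 + log(0.311/0.266)

pH = 7.51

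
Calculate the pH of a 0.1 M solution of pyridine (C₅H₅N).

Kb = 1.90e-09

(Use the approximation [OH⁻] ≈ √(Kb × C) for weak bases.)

[OH⁻] = √(Kb × C) = √(1.90e-09 × 0.1) = 1.3784e-05. pOH = 4.86, pH = 14 - pOH

pH = 9.14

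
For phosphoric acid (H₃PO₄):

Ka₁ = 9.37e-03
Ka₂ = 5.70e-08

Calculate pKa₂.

pKa₂ = -log(Ka₂) = -log(5.70e-08) = 7.24.

pK_{a2} = 7.24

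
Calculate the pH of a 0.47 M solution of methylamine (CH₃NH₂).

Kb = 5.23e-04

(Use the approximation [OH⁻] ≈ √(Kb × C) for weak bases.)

[OH⁻] = √(Kb × C) = √(5.23e-04 × 0.47) = 1.5678e-02. pOH = 1.80, pH = 14 - pOH

pH = 12.20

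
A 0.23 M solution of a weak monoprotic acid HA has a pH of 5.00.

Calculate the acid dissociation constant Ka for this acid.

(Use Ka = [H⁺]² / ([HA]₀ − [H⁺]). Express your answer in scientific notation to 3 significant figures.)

[H⁺] = 10^(−pH) = 10^(−5.00) = 1.000e-05 M. For HA ⇌ H⁺ + A⁻, Ka = [H⁺][A⁻]/[HA] = [H⁺]² / ([HA]₀ − [H⁺]) = (1.000e-05)² / (0.23 − 1.000e-05) = 4.35e-10.

K_a = 4.35e-10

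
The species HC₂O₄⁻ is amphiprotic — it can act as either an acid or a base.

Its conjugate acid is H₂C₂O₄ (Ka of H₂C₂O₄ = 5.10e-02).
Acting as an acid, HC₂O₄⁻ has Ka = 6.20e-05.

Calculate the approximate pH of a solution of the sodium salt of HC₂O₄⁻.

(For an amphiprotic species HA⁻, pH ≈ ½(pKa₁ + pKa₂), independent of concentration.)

pKa₁ = -log(5.10e-02) = 1.29; pKa₂ = -log(6.20e-05) = 4.21. For an amphiprotic species, pH ≈ ½(pKa₁ + pKa₂) = ½(1.29 + 4.21) = 2.75.

pH = 2.75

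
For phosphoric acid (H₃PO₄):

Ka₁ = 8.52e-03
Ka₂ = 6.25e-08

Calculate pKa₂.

pKa₂ = -log(Ka₂) = -log(6.25e-08) = 7.20.

pK_{a2} = 7.20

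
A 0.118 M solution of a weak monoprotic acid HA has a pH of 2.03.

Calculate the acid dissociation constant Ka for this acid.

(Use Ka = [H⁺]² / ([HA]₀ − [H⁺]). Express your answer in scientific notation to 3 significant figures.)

[H⁺] = 10^(−pH) = 10^(−2.03) = 9.333e-03 M. For HA ⇌ H⁺ + A⁻, Ka = [H⁺][A⁻]/[HA] = [H⁺]² / ([HA]₀ − [H⁺]) = (9.333e-03)² / (0.118 − 9.333e-03) = 8.01e-04.

K_a = 8.01e-04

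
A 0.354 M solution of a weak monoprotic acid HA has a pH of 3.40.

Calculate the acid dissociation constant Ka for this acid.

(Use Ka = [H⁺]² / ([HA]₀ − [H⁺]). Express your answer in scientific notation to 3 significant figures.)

[H⁺] = 10^(−pH) = 10^(−3.40) = 3.981e-04 M. For HA ⇌ H⁺ + A⁻, Ka = [H⁺][A⁻]/[HA] = [H⁺]² / ([HA]₀ − [H⁺]) = (3.981e-04)² / (0.354 − 3.981e-04) = 4.48e-07.

K_a = 4.48e-07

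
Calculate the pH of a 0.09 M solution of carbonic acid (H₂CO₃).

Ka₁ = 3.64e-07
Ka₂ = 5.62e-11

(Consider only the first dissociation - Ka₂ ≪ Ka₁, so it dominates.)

First dissociation dominates. From Ka₁ = [H⁺][HA⁻]/[H₂A], x² + Ka₁·x − Ka₁·C = 0 with C = 0.09 M and Ka₁ = 3.64e-07. Solving: [H⁺] = (−Ka₁ + √(Ka₁² + 4·Ka₁·C)) / 2 = 1.8082e-04 M. pH = -log(1.8082e-04) = 3.74.

pH = 3.74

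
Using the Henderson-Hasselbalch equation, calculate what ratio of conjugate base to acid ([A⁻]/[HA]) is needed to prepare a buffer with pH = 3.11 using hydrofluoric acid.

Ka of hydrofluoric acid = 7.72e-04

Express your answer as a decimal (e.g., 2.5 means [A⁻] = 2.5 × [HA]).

pKa = -log(7.72e-04) = 3.1124. pH = pKa + log([A⁻]/[HA]), so log([A⁻]/[HA]) = pH − pKa = 3.11 − 3.1124 = -0.0024. [A⁻]/[HA] = 10^(-0.0024) = 0.995

[A⁻]/[HA] = 0.995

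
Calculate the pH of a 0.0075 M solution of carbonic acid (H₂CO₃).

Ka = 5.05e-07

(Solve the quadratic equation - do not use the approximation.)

x² + Ka×x - Ka×C = 0. Using quadratic formula: [H⁺] = 6.1291e-05

pH = 4.21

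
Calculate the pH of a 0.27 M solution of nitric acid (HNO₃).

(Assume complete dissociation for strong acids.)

[H⁺] = 0.27 M for strong acid. pH = -log[H⁺] = -log(0.27)

pH = 0.57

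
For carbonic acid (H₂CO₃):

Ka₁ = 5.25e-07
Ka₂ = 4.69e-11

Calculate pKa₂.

pKa₂ = -log(Ka₂) = -log(4.69e-11) = 10.33.

pK_{a2} = 10.33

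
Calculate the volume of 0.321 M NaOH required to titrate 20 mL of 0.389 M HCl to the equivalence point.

At equivalence: moles acid = moles base. moles HCl = 0.389 × 20/1000 = 0.00778 mol. V_base = moles / 0.321 × 1000 = 24.2 mL.

V_{base} = 24.2 mL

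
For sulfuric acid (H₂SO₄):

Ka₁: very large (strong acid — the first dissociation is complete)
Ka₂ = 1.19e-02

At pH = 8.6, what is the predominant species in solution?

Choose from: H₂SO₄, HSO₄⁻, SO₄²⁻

The first dissociation is complete, so H₂SO₄ itself is never the predominant species in water; pKa₂ = -log(1.19e-02) = 1.92. For a polyprotic acid the predominant species crosses at each pKa: below pKa_n the protonated form dominates, above it the deprotonated form does. At pH = 8.6, the predominant species is SO₄²⁻.

SO₄²⁻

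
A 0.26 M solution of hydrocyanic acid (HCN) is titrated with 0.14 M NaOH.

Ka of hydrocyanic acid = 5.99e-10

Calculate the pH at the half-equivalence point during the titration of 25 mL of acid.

At half-equivalence [HA] = [A⁻], so Henderson-Hasselbalch gives pH = pKa = -log(5.99e-10) = 9.22.

pH = pKa = 9.22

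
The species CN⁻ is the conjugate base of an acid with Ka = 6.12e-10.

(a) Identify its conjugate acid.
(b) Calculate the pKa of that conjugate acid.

(a) The conjugate acid is formed by adding one H⁺ to CN⁻, giving HCN. (b) pKa = -log(Ka) = -log(6.12e-10) = 9.21.

Conjugate acid: HCN; pK_a = 9.21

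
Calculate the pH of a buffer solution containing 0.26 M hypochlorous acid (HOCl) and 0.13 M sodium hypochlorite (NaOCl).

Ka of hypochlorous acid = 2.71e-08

pKa = -log(2.71e-08) = 7.57. pH = pKa + log([A⁻]/[HA]) = 7.57 + log(0.13/0.26)

pH = 7.27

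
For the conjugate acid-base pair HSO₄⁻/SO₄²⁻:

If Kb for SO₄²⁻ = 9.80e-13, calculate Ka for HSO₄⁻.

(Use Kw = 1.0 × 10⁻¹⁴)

For a conjugate pair Ka × Kb = Kw, so Ka = Kw/Kb = 1.0 × 10⁻¹⁴ / 9.80e-13 = 1.02e-02.

K_a = 1.02e-02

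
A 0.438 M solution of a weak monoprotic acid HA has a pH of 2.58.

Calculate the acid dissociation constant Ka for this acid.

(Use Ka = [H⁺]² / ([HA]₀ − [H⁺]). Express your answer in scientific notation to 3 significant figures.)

[H⁺] = 10^(−pH) = 10^(−2.58) = 2.630e-03 M. For HA ⇌ H⁺ + A⁻, Ka = [H⁺][A⁻]/[HA] = [H⁺]² / ([HA]₀ − [H⁺]) = (2.630e-03)² / (0.438 − 2.630e-03) = 1.59e-05.

K_a = 1.59e-05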